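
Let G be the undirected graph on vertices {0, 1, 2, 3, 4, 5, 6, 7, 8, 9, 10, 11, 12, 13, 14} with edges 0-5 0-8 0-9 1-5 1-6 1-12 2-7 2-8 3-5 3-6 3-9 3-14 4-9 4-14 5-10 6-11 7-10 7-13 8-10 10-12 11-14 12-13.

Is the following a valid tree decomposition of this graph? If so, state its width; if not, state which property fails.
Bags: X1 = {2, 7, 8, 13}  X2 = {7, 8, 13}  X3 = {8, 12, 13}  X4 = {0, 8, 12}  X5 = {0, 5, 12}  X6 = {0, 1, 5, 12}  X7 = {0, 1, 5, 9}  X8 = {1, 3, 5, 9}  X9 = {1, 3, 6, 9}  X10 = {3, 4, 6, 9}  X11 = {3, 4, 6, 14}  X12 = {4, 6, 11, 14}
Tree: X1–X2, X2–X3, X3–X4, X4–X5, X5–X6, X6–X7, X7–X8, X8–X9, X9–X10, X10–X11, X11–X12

A tree decomposition must satisfy three properties: every vertex lies in some bag; for every edge, both endpoints lie together in some bag; and for every vertex, the bags containing it form a connected subtree. Here vertex 10 appears in no bag, so the decomposition is invalid.

No — vertex 10 appears in no bag.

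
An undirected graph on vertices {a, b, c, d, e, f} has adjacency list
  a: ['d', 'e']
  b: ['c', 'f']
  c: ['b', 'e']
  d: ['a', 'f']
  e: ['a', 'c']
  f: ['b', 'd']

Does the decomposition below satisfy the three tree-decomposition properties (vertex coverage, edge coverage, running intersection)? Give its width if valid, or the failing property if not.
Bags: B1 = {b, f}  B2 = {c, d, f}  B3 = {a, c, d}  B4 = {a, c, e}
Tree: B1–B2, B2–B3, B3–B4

No — edge (c,b) lies in no bag.

A tree decomposition must satisfy three properties: every vertex lies in some bag; for every edge, both endpoints lie together in some bag; and for every vertex, the bags containing it form a connected subtree. Here edge (c,b) lies in no bag, so the decomposition is invalid.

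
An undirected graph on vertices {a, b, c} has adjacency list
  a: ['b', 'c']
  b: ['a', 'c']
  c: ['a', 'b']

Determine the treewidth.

2

A width-2 tree decomposition is:
Bags: B1 = {a, b, c}
Tree: (single bag)
A single bag containing all 3 vertices is trivially a valid decomposition of width 2. On the other hand G contains the 3-clique {a, b, c}. A clique must lie in a single bag of any decomposition, so no decomposition can have width below 2. The upper and lower bounds meet at 2, so that is the treewidth.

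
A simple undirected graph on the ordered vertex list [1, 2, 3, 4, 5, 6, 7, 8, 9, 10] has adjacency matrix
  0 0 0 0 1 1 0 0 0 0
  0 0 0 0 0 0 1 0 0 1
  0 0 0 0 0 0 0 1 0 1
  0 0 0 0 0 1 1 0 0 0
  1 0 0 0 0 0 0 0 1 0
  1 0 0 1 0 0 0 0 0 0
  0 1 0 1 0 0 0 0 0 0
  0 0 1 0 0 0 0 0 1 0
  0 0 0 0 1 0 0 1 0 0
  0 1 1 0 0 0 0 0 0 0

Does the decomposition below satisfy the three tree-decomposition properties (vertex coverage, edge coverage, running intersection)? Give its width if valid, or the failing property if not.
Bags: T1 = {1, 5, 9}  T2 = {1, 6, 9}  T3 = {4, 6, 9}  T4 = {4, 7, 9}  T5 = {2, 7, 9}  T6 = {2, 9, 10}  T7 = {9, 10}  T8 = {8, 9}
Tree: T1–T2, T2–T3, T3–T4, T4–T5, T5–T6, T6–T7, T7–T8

No — vertex 3 appears in no bag.

A tree decomposition must satisfy three properties: every vertex lies in some bag; for every edge, both endpoints lie together in some bag; and for every vertex, the bags containing it form a connected subtree. Here vertex 3 appears in no bag, so the decomposition is invalid.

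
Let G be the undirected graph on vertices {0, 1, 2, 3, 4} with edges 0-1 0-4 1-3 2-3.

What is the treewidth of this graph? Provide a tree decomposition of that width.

Treewidth 1.
Bags: B1 = {1, 3}  B2 = {0, 1}  B3 = {0, 4}  B4 = {2, 3}
Tree: B1–B2, B2–B3, B1–B4

Each bag holds 2 vertices, so the decomposition has width 1, which upper-bounds the treewidth. Since G has at least one edge (e.g. 1–3), it is not an edgeless graph, so tw(G) ≥ 1. The upper and lower bounds meet at 1, so that is the treewidth.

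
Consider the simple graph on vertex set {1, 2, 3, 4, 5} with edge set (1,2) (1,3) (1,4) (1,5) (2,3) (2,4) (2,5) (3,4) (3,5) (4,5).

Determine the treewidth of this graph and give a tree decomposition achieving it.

A single bag containing all 5 vertices is trivially a valid decomposition of width 4. For the lower bound, the 5 vertices {1, 2, 3, 4, 5} are pairwise adjacent, and any tree decomposition puts a clique entirely inside one bag — forcing width ≥ 4. Combining the bounds, tw(G) = 4.

Treewidth 4.
Bags: B1 = {1, 2, 3, 4, 5}
Tree: (single bag)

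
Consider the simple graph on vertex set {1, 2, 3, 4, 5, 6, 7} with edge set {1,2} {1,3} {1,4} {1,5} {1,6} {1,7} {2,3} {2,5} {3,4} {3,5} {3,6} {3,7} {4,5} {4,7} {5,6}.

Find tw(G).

3

A width-3 tree decomposition is:
Bags: B1 = {1, 3, 5, 6}  B2 = {1, 3, 4, 5}  B3 = {1, 3, 4, 7}  B4 = {1, 2, 3, 5}
Tree: B1–B2, B2–B3, B1–B4
Each bag holds 4 vertices, so the decomposition has width 3, which upper-bounds the treewidth. On the other hand G contains the 4-clique {1, 2, 3, 5}. A clique must lie in a single bag of any decomposition, so no decomposition can have width below 3. Hence tw(G) = 3 exactly.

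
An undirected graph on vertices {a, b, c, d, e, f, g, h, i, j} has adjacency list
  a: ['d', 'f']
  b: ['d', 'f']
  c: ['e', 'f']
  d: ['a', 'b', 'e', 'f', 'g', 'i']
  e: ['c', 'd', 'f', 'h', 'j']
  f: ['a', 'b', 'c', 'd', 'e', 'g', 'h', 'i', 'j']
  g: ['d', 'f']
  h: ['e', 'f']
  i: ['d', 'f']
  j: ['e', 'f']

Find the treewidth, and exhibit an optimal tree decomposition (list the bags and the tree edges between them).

Treewidth 2.
Bags: B1 = {d, e, f}  B2 = {e, f, j}  B3 = {b, d, f}  B4 = {d, f, g}  B5 = {a, d, f}  B6 = {c, e, f}  B7 = {d, f, i}  B8 = {e, f, h}
Tree: B1–B2, B1–B3, B1–B4, B1–B5, B1–B6, B1–B7, B6–B8

Each bag holds 3 vertices, so the decomposition has width 2, which upper-bounds the treewidth. Conversely, {d, f, g} is a clique of size 3, and the vertices of any clique must share a bag in every tree decomposition; so some bag has ≥ 3 vertices and tw(G) ≥ 2. Hence tw(G) = 2 exactly.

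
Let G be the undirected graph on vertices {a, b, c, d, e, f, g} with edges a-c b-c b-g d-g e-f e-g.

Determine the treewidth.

1

A width-1 tree decomposition is:
Bags: B1 = {b, g}  B2 = {d, g}  B3 = {b, c}  B4 = {e, g}  B5 = {e, f}  B6 = {a, c}
Tree: B1–B2, B1–B3, B1–B4, B4–B5, B3–B6
The largest bag has 2 vertices, giving width 1; this decomposition certifies tw(G) ≤ 1. G has an edge, so its treewidth is at least 1. The upper and lower bounds meet at 1, so that is the treewidth.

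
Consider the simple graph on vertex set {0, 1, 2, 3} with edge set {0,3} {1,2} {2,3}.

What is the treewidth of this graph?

A width-1 tree decomposition is:
Bags: B1 = {0, 3}  B2 = {2, 3}  B3 = {1, 2}
Tree: B1–B2, B2–B3
Each bag holds 2 vertices, so the decomposition has width 1, which upper-bounds the treewidth. G has an edge, so its treewidth is at least 1. Therefore the treewidth is 1.

1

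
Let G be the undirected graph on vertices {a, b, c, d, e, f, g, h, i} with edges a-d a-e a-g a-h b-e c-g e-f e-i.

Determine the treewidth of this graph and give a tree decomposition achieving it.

Each bag holds 2 vertices, so the decomposition has width 1, which upper-bounds the treewidth. G has an edge, so its treewidth is at least 1. Hence tw(G) = 1 exactly.

Treewidth 1.
One such decomposition:
Bags: B1 = {c, g}  B2 = {a, g}  B3 = {a, e}  B4 = {e, i}  B5 = {e, f}  B6 = {a, h}  B7 = {b, e}  B8 = {a, d}
Tree: B1–B2, B2–B3, B3–B4, B4–B5, B2–B6, B5–B7, B3–B8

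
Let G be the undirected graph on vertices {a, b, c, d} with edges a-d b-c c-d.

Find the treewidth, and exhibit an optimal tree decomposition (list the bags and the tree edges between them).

Each bag holds 2 vertices, so the decomposition has width 1, which upper-bounds the treewidth. Any graph with an edge has treewidth ≥ 1, and G has the edge a–d. Combining the bounds, tw(G) = 1.

Treewidth 1.
Bags: B1 = {a, d}  B2 = {c, d}  B3 = {b, c}
Tree: B1–B2, B2–B3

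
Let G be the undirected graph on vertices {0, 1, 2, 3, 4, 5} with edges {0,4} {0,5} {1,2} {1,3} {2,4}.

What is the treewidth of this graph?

1

A width-1 tree decomposition is:
Bags: B1 = {0, 5}  B2 = {0, 4}  B3 = {2, 4}  B4 = {1, 2}  B5 = {1, 3}
Tree: B1–B2, B2–B3, B3–B4, B4–B5
The largest bag has 2 vertices, giving width 1; this decomposition certifies tw(G) ≤ 1. Since G has at least one edge (e.g. 5–0), it is not an edgeless graph, so tw(G) ≥ 1. The upper and lower bounds meet at 1, so that is the treewidth.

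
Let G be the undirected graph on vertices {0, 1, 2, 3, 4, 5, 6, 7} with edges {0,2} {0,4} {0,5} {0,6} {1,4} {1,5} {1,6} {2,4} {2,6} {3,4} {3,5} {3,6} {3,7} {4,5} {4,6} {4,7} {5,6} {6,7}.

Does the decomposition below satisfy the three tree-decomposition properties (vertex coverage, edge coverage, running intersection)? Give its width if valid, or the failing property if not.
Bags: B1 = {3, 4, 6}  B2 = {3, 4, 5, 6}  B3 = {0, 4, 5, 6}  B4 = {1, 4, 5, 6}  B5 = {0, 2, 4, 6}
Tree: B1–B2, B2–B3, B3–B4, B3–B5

No — vertex 7 appears in no bag.

A tree decomposition must satisfy three properties: every vertex lies in some bag; for every edge, both endpoints lie together in some bag; and for every vertex, the bags containing it form a connected subtree. Here vertex 7 appears in no bag, so the decomposition is invalid.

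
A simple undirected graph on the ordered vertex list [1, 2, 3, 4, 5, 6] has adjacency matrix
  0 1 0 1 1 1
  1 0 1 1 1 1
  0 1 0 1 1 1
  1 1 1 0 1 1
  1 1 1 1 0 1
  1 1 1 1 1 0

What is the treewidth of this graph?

A width-4 tree decomposition is:
Bags: B1 = {1, 2, 4, 5, 6}  B2 = {2, 3, 4, 5, 6}
Tree: B1–B2
The largest bag has 5 vertices, giving width 4; this decomposition certifies tw(G) ≤ 4. On the other hand G contains the 5-clique {1, 2, 4, 5, 6}. A clique must lie in a single bag of any decomposition, so no decomposition can have width below 4. Hence tw(G) = 4 exactly.

4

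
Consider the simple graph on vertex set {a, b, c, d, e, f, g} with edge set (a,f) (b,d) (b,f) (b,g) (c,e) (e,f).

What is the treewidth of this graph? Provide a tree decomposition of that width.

Treewidth 1.
One optimal decomposition is:
Bags: B1 = {b, f}  B2 = {e, f}  B3 = {c, e}  B4 = {a, f}  B5 = {b, g}  B6 = {b, d}
Tree: B1–B2, B2–B3, B2–B4, B1–B5, B5–B6

Each bag holds 2 vertices, so the decomposition has width 1, which upper-bounds the treewidth. Any graph with an edge has treewidth ≥ 1, and G has the edge b–f. Combining the bounds, tw(G) = 1.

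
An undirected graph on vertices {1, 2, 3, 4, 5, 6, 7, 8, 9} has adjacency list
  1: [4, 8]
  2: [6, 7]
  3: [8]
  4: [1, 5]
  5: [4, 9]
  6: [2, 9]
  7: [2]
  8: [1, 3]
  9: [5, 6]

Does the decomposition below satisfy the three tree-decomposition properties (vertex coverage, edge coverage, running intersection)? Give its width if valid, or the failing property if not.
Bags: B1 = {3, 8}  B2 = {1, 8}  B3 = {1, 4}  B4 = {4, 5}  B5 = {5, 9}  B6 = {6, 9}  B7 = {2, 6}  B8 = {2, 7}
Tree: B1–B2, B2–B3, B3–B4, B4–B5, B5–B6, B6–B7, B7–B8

Vertex coverage: the bags together contain {1, 2, 3, 4, 5, 6, 7, 8, 9}, the full vertex set. Edge coverage: each edge of G has both endpoints in at least one bag. Running intersection: for every vertex, the bags containing it form a connected subtree. All three properties hold, so this is a valid tree decomposition of width max|bag| − 1 = 1, and hence tw(G) ≤ 1.

Yes; width 1.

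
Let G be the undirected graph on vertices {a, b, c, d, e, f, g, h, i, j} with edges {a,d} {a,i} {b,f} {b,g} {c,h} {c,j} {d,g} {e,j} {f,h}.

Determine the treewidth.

1

A width-1 tree decomposition is:
Bags: B1 = {e, j}  B2 = {c, j}  B3 = {c, h}  B4 = {f, h}  B5 = {b, f}  B6 = {b, g}  B7 = {d, g}  B8 = {a, d}  B9 = {a, i}
Tree: B1–B2, B2–B3, B3–B4, B4–B5, B5–B6, B6–B7, B7–B8, B8–B9
The largest bag has 2 vertices, giving width 1; this decomposition certifies tw(G) ≤ 1. G has an edge, so its treewidth is at least 1. Therefore the treewidth is 1.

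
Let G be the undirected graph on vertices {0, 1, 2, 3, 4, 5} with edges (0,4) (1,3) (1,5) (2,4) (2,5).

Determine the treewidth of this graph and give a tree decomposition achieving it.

The largest bag has 2 vertices, giving width 1; this decomposition certifies tw(G) ≤ 1. Any graph with an edge has treewidth ≥ 1, and G has the edge 0–4. Hence tw(G) = 1 exactly.

Treewidth 1.
One such decomposition:
Bags: B1 = {0, 4}  B2 = {2, 4}  B3 = {2, 5}  B4 = {1, 5}  B5 = {1, 3}
Tree: B1–B2, B2–B3, B3–B4, B4–B5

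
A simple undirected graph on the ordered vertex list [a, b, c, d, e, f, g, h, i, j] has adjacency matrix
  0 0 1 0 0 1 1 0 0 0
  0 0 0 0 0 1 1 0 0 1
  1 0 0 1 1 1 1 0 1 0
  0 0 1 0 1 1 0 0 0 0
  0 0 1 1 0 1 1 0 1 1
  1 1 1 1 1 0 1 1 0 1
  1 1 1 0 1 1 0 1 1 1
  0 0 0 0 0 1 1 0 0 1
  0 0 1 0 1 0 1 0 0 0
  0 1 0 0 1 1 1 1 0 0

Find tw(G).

3

A width-3 tree decomposition is:
Bags: B1 = {c, e, f, g}  B2 = {e, f, g, j}  B3 = {c, d, e, f}  B4 = {a, c, f, g}  B5 = {b, f, g, j}  B6 = {c, e, g, i}  B7 = {f, g, h, j}
Tree: B1–B2, B1–B3, B1–B4, B2–B5, B1–B6, B2–B7
The largest bag has 4 vertices, giving width 3; this decomposition certifies tw(G) ≤ 3. For the lower bound, the 4 vertices {c, d, e, f} are pairwise adjacent, and any tree decomposition puts a clique entirely inside one bag — forcing width ≥ 3. The upper and lower bounds meet at 3, so that is the treewidth.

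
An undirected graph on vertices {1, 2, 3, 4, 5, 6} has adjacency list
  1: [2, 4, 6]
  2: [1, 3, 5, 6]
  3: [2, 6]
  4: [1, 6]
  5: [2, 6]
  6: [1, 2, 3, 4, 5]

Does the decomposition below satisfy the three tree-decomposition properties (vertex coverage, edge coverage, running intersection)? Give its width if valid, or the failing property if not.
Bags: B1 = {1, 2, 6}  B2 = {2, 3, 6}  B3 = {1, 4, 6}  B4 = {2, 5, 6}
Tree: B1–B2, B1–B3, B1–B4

Checking the three conditions: (i) the bags cover all of {1, 2, 3, 4, 5, 6}; (ii) for each edge, some bag contains both endpoints; (iii) the bags containing any fixed vertex form a subtree. All hold, so the decomposition is valid with width 3 − 1 = 2.

Yes; width 2.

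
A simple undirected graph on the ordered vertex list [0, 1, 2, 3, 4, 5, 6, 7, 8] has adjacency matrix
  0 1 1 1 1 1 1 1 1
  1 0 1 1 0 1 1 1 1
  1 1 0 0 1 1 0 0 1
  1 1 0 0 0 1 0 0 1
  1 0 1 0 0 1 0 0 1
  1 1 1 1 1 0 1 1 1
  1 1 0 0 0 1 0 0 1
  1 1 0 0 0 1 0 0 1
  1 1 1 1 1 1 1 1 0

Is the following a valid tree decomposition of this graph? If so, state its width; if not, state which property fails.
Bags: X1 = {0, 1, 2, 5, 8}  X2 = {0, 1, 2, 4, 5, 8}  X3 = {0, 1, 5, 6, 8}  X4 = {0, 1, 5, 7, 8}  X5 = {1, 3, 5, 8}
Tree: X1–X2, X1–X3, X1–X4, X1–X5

No — edge (0,3) lies in no bag.

A tree decomposition must satisfy three properties: every vertex lies in some bag; for every edge, both endpoints lie together in some bag; and for every vertex, the bags containing it form a connected subtree. Here edge (0,3) lies in no bag, so the decomposition is invalid.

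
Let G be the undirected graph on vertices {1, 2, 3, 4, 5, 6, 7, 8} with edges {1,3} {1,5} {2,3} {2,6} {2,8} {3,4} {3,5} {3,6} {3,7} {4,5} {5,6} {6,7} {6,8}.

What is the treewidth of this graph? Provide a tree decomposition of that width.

Treewidth 2.
One such decomposition:
Bags: B1 = {3, 5, 6}  B2 = {2, 3, 6}  B3 = {1, 3, 5}  B4 = {3, 6, 7}  B5 = {2, 6, 8}  B6 = {3, 4, 5}
Tree: B1–B2, B1–B3, B1–B4, B2–B5, B1–B6

The largest bag has 3 vertices, giving width 2; this decomposition certifies tw(G) ≤ 2. On the other hand G contains the 3-clique {2, 6, 8}. A clique must lie in a single bag of any decomposition, so no decomposition can have width below 2. Combining the bounds, tw(G) = 2.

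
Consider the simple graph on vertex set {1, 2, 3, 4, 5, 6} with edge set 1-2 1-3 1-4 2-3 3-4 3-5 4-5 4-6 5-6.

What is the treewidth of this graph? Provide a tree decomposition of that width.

The largest bag has 3 vertices, giving width 2; this decomposition certifies tw(G) ≤ 2. On the other hand G contains the 3-clique {1, 2, 3}. A clique must lie in a single bag of any decomposition, so no decomposition can have width below 2. Hence tw(G) = 2 exactly.

Treewidth 2.
One such decomposition:
Bags: B1 = {3, 4, 5}  B2 = {4, 5, 6}  B3 = {1, 3, 4}  B4 = {1, 2, 3}
Tree: B1–B2, B1–B3, B3–B4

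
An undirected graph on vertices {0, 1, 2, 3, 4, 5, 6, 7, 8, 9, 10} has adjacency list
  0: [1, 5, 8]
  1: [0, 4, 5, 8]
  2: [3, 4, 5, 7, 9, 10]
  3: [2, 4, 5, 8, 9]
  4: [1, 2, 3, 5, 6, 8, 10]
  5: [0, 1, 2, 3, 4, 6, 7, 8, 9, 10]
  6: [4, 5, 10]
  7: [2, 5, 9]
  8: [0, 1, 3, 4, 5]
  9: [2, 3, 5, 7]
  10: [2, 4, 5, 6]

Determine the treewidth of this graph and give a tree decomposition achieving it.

Each bag holds 4 vertices, so the decomposition has width 3, which upper-bounds the treewidth. Conversely, {0, 1, 5, 8} is a clique of size 4, and the vertices of any clique must share a bag in every tree decomposition; so some bag has ≥ 4 vertices and tw(G) ≥ 3. Hence tw(G) = 3 exactly.

Treewidth 3.
One optimal decomposition is:
Bags: B1 = {3, 4, 5, 8}  B2 = {1, 4, 5, 8}  B3 = {2, 3, 4, 5}  B4 = {2, 3, 5, 9}  B5 = {2, 5, 7, 9}  B6 = {2, 4, 5, 10}  B7 = {0, 1, 5, 8}  B8 = {4, 5, 6, 10}
Tree: B1–B2, B1–B3, B3–B4, B4–B5, B3–B6, B2–B7, B6–B8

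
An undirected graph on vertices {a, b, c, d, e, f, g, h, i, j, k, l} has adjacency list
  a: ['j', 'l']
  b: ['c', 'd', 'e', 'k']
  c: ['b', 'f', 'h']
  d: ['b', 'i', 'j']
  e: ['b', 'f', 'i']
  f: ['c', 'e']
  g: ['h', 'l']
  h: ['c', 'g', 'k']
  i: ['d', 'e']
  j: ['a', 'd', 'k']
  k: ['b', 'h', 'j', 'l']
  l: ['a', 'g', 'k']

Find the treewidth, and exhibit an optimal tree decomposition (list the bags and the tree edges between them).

Treewidth 3.
Bags: B1 = {a, g, j, l}  B2 = {g, j, k, l}  B3 = {g, h, j, k}  B4 = {d, h, j, k}  B5 = {b, d, h, k}  B6 = {b, c, d, h}  B7 = {b, c, d, i}  B8 = {b, c, e, i}  B9 = {c, e, f, i}
Tree: B1–B2, B2–B3, B3–B4, B4–B5, B5–B6, B6–B7, B7–B8, B8–B9

Each bag holds 4 vertices, so the decomposition has width 3, which upper-bounds the treewidth. For the lower bound: the 4 vertex sets {a,g,l}, {j}, {k}, {b,c,d,h} are disjoint, each induces a connected subgraph, and every pair is joined by at least one edge of G. Contracting each set to a single vertex therefore yields K_{4} as a minor, and since treewidth is minor-monotone, tw(G) ≥ tw(K_{4}) = 3. Therefore the treewidth is 3.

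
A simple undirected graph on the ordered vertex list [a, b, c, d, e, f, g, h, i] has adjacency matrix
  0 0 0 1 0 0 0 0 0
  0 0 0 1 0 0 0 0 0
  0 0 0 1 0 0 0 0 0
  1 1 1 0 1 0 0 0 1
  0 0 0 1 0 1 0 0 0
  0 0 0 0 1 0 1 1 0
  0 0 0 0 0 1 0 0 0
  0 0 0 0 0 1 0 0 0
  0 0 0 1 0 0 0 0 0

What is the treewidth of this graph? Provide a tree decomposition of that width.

Treewidth 1.
One such decomposition:
Bags: B1 = {d, e}  B2 = {d, i}  B3 = {b, d}  B4 = {a, d}  B5 = {e, f}  B6 = {f, g}  B7 = {c, d}  B8 = {f, h}
Tree: B1–B2, B1–B3, B3–B4, B1–B5, B5–B6, B4–B7, B6–B8

Each bag holds 2 vertices, so the decomposition has width 1, which upper-bounds the treewidth. G has an edge, so its treewidth is at least 1. Combining the bounds, tw(G) = 1.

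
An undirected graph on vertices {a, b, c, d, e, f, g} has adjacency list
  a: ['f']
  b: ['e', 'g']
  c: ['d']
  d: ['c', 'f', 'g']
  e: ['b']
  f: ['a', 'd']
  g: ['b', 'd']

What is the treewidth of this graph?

A width-1 tree decomposition is:
Bags: B1 = {b, g}  B2 = {b, e}  B3 = {d, g}  B4 = {c, d}  B5 = {d, f}  B6 = {a, f}
Tree: B1–B2, B1–B3, B3–B4, B4–B5, B5–B6
The largest bag has 2 vertices, giving width 1; this decomposition certifies tw(G) ≤ 1. G has an edge, so its treewidth is at least 1. Therefore the treewidth is 1.

1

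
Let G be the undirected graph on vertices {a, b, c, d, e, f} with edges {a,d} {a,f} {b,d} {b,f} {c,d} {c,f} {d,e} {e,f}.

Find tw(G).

2

A width-2 tree decomposition is:
Bags: B1 = {c, d, f}  B2 = {a, d, f}  B3 = {b, d, f}  B4 = {d, e, f}
Tree: B1–B2, B2–B3, B3–B4
Each bag holds 3 vertices, so the decomposition has width 2, which upper-bounds the treewidth. Since c–f–a–d–c is a cycle in G, G is not acyclic. Forests are exactly the graphs of treewidth ≤ 1, so tw(G) ≥ 2. Combining the bounds, tw(G) = 2.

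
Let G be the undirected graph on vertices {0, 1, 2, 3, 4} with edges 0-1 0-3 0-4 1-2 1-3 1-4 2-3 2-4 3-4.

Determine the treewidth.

3

A width-3 tree decomposition is:
Bags: B1 = {1, 2, 3, 4}  B2 = {0, 1, 3, 4}
Tree: B1–B2
Every bag has size at most 4, so the width is 4 − 1 = 3 and tw(G) ≤ 3. Conversely, {0, 1, 3, 4} is a clique of size 4, and the vertices of any clique must share a bag in every tree decomposition; so some bag has ≥ 4 vertices and tw(G) ≥ 3. Hence tw(G) = 3 exactly.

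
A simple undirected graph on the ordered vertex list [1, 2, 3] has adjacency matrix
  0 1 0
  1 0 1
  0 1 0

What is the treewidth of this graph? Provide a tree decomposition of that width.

The largest bag has 2 vertices, giving width 1; this decomposition certifies tw(G) ≤ 1. G has an edge, so its treewidth is at least 1. The upper and lower bounds meet at 1, so that is the treewidth.

Treewidth 1.
One optimal decomposition is:
Bags: B1 = {1, 2}  B2 = {2, 3}
Tree: B1–B2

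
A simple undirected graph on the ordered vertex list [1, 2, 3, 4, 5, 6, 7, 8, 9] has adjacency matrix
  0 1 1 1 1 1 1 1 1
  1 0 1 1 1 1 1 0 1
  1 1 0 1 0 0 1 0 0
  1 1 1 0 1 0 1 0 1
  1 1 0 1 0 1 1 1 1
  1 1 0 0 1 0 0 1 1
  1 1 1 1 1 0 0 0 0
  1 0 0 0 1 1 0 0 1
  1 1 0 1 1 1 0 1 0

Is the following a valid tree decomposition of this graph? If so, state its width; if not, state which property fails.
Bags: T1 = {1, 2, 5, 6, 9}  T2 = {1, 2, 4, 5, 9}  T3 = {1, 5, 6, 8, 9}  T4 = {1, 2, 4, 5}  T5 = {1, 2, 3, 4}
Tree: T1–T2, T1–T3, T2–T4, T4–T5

No — vertex 7 appears in no bag.

A tree decomposition must satisfy three properties: every vertex lies in some bag; for every edge, both endpoints lie together in some bag; and for every vertex, the bags containing it form a connected subtree. Here vertex 7 appears in no bag, so the decomposition is invalid.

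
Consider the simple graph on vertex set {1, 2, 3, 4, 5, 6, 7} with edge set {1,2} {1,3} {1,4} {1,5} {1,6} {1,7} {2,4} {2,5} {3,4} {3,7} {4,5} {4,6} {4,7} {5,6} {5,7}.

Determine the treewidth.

3

A width-3 tree decomposition is:
Bags: B1 = {1, 4, 5, 7}  B2 = {1, 3, 4, 7}  B3 = {1, 2, 4, 5}  B4 = {1, 4, 5, 6}
Tree: B1–B2, B1–B3, B1–B4
Every bag has size at most 4, so the width is 4 − 1 = 3 and tw(G) ≤ 3. Conversely, {1, 3, 4, 7} is a clique of size 4, and the vertices of any clique must share a bag in every tree decomposition; so some bag has ≥ 4 vertices and tw(G) ≥ 3. The upper and lower bounds meet at 3, so that is the treewidth.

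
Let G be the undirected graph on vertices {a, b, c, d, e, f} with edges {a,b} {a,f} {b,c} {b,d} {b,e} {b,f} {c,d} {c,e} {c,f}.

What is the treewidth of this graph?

A width-2 tree decomposition is:
Bags: B1 = {b, c, d}  B2 = {b, c, f}  B3 = {a, b, f}  B4 = {b, c, e}
Tree: B1–B2, B2–B3, B1–B4
Every bag has size at most 3, so the width is 3 − 1 = 2 and tw(G) ≤ 2. Conversely, {b, c, d} is a clique of size 3, and the vertices of any clique must share a bag in every tree decomposition; so some bag has ≥ 3 vertices and tw(G) ≥ 2. Therefore the treewidth is 2.

2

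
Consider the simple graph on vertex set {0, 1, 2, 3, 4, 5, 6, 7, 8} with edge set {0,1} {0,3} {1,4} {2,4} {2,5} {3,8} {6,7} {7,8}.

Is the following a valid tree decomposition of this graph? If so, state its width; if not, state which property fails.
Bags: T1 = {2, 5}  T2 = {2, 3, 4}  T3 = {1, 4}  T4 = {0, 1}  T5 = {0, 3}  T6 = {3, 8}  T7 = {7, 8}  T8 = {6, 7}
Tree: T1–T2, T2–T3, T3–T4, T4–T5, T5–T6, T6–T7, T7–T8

No — bags containing vertex 3 are not connected in the tree.

A tree decomposition must satisfy three properties: every vertex lies in some bag; for every edge, both endpoints lie together in some bag; and for every vertex, the bags containing it form a connected subtree. Here bags containing vertex 3 are not connected in the tree, so the decomposition is invalid.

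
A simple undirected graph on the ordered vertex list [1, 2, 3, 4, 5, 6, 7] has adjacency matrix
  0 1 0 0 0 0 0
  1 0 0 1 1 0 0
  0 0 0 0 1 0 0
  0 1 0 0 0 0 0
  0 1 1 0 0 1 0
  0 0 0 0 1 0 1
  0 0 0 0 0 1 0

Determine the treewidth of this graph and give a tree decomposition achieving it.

Treewidth 1.
Bags: B1 = {1, 2}  B2 = {2, 5}  B3 = {3, 5}  B4 = {5, 6}  B5 = {6, 7}  B6 = {2, 4}
Tree: B1–B2, B2–B3, B2–B4, B4–B5, B1–B6

The largest bag has 2 vertices, giving width 1; this decomposition certifies tw(G) ≤ 1. G has an edge, so its treewidth is at least 1. The upper and lower bounds meet at 1, so that is the treewidth.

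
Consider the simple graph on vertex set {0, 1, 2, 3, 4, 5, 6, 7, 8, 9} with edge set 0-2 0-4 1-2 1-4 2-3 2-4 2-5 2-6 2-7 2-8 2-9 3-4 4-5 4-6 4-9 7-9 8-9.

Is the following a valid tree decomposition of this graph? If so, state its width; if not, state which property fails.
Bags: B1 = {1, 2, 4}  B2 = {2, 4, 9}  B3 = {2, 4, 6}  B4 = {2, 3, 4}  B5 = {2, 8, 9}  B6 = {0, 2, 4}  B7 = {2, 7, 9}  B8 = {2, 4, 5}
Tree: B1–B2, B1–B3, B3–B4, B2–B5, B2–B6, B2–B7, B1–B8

Every vertex of G appears in some bag (union = {0, 1, 2, 3, 4, 5, 6, 7, 8, 9}); every edge is covered by a bag; and for each vertex v the set of bags containing v is connected in the bag tree. The decomposition is therefore valid. The largest bag has 3 vertices, so the width is 2.

Yes; width 2.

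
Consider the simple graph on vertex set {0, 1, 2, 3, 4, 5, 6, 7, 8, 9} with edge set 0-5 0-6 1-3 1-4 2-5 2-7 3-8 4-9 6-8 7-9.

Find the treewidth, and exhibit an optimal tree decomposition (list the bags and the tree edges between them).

Each bag holds 3 vertices, so the decomposition has width 2, which upper-bounds the treewidth. For the lower bound, G contains the cycle 4–9–7–2–5–0–6–8–3–1–4, so G is not a forest; only forests have treewidth ≤ 1, hence tw(G) ≥ 2. Combining the bounds, tw(G) = 2.

Treewidth 2.
One optimal decomposition is:
Bags: B1 = {4, 7, 9}  B2 = {2, 4, 7}  B3 = {2, 4, 5}  B4 = {0, 4, 5}  B5 = {0, 4, 6}  B6 = {4, 6, 8}  B7 = {3, 4, 8}  B8 = {1, 3, 4}
Tree: B1–B2, B2–B3, B3–B4, B4–B5, B5–B6, B6–B7, B7–B8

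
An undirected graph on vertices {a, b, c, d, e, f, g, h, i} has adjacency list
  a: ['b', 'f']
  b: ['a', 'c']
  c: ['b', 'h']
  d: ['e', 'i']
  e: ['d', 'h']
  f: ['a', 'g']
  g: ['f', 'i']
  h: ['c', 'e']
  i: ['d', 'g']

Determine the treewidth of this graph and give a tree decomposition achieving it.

Treewidth 2.
One optimal decomposition is:
Bags: B1 = {b, c, h}  B2 = {b, e, h}  B3 = {b, d, e}  B4 = {b, d, i}  B5 = {b, g, i}  B6 = {b, f, g}  B7 = {a, b, f}
Tree: B1–B2, B2–B3, B3–B4, B4–B5, B5–B6, B6–B7

The largest bag has 3 vertices, giving width 2; this decomposition certifies tw(G) ≤ 2. The edges b–c–h–e–d–i–g–f–a–b form a cycle, so G is not a tree and its treewidth is at least 2. Therefore the treewidth is 2.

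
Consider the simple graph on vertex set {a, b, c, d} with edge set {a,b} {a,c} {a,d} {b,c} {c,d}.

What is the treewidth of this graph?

2

A width-2 tree decomposition is:
Bags: B1 = {a, b, c}  B2 = {a, c, d}
Tree: B1–B2
The largest bag has 3 vertices, giving width 2; this decomposition certifies tw(G) ≤ 2. On the other hand G contains the 3-clique {a, c, d}. A clique must lie in a single bag of any decomposition, so no decomposition can have width below 2. Hence tw(G) = 2 exactly.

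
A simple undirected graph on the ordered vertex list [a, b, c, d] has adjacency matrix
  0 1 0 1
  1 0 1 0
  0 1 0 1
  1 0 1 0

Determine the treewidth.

A width-2 tree decomposition is:
Bags: B1 = {a, b, d}  B2 = {b, c, d}
Tree: B1–B2
Each bag holds 3 vertices, so the decomposition has width 2, which upper-bounds the treewidth. The edges d–a–b–c–d form a cycle, so G is not a tree and its treewidth is at least 2. The upper and lower bounds meet at 2, so that is the treewidth.

2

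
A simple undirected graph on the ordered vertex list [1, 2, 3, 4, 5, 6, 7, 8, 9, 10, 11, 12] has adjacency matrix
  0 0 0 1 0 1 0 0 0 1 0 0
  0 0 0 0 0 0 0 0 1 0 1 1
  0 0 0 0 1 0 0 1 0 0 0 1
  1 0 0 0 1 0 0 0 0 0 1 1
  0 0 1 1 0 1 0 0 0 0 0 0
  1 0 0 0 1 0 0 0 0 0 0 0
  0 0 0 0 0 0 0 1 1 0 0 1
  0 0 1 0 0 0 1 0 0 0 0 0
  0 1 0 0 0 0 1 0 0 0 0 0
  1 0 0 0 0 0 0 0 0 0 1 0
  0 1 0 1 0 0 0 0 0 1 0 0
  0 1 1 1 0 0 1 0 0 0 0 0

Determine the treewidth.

3

A width-3 tree decomposition is:
Bags: B1 = {3, 7, 8, 9}  B2 = {3, 7, 9, 12}  B3 = {2, 3, 9, 12}  B4 = {2, 3, 5, 12}  B5 = {2, 4, 5, 12}  B6 = {2, 4, 5, 11}  B7 = {4, 5, 6, 11}  B8 = {1, 4, 6, 11}  B9 = {1, 6, 10, 11}
Tree: B1–B2, B2–B3, B3–B4, B4–B5, B5–B6, B6–B7, B7–B8, B8–B9
Each bag holds 4 vertices, so the decomposition has width 3, which upper-bounds the treewidth. For the lower bound: the 4 vertex sets {7,8,9}, {3}, {12}, {2,4,5,11} are disjoint, each induces a connected subgraph, and every pair is joined by at least one edge of G. Contracting each set to a single vertex therefore yields K_{4} as a minor, and since treewidth is minor-monotone, tw(G) ≥ tw(K_{4}) = 3. Combining the bounds, tw(G) = 3.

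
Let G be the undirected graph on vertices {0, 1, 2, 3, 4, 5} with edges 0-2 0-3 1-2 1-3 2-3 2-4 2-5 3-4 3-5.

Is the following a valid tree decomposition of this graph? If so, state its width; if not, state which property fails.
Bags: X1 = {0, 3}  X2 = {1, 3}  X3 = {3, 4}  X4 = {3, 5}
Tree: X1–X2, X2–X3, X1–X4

No — vertex 2 appears in no bag.

A tree decomposition must satisfy three properties: every vertex lies in some bag; for every edge, both endpoints lie together in some bag; and for every vertex, the bags containing it form a connected subtree. Here vertex 2 appears in no bag, so the decomposition is invalid.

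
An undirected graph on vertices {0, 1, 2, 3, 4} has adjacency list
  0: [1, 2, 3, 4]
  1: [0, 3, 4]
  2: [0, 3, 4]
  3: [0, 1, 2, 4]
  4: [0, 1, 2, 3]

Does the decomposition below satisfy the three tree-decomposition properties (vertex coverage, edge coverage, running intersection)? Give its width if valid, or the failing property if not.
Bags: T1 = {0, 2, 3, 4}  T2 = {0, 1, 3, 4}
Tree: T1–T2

Vertex coverage: the bags together contain {0, 1, 2, 3, 4}, the full vertex set. Edge coverage: each edge of G has both endpoints in at least one bag. Running intersection: for every vertex, the bags containing it form a connected subtree. All three properties hold, so this is a valid tree decomposition of width max|bag| − 1 = 3, and hence tw(G) ≤ 3.

Yes; width 3.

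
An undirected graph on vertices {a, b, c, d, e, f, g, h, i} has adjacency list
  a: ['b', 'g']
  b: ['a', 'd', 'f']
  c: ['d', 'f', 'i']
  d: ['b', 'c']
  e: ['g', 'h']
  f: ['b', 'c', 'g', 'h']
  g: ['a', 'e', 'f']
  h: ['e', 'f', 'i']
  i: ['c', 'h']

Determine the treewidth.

3

A width-3 tree decomposition is:
Bags: B1 = {c, d, h, i}  B2 = {c, d, f, h}  B3 = {b, d, f, h}  B4 = {b, e, f, h}  B5 = {b, e, f, g}  B6 = {a, b, e, g}
Tree: B1–B2, B2–B3, B3–B4, B4–B5, B5–B6
Each bag holds 4 vertices, so the decomposition has width 3, which upper-bounds the treewidth. For the lower bound: the 4 vertex sets {c,d,i}, {h}, {f}, {a,b,e,g} are disjoint, each induces a connected subgraph, and every pair is joined by at least one edge of G. Contracting each set to a single vertex therefore yields K_{4} as a minor, and since treewidth is minor-monotone, tw(G) ≥ tw(K_{4}) = 3. Combining the bounds, tw(G) = 3.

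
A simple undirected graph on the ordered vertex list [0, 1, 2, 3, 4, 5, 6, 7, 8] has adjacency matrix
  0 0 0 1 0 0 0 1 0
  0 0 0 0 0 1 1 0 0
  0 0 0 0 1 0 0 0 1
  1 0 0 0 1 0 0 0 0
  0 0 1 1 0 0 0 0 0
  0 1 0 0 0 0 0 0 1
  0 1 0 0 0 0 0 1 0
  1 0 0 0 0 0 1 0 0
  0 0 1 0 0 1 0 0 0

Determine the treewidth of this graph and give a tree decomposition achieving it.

Treewidth 2.
One optimal decomposition is:
Bags: B1 = {2, 5, 8}  B2 = {2, 4, 5}  B3 = {3, 4, 5}  B4 = {0, 3, 5}  B5 = {0, 5, 7}  B6 = {5, 6, 7}  B7 = {1, 5, 6}
Tree: B1–B2, B2–B3, B3–B4, B4–B5, B5–B6, B6–B7

The largest bag has 3 vertices, giving width 2; this decomposition certifies tw(G) ≤ 2. For the lower bound, G contains the cycle 5–8–2–4–3–0–7–6–1–5, so G is not a forest; only forests have treewidth ≤ 1, hence tw(G) ≥ 2. Hence tw(G) = 2 exactly.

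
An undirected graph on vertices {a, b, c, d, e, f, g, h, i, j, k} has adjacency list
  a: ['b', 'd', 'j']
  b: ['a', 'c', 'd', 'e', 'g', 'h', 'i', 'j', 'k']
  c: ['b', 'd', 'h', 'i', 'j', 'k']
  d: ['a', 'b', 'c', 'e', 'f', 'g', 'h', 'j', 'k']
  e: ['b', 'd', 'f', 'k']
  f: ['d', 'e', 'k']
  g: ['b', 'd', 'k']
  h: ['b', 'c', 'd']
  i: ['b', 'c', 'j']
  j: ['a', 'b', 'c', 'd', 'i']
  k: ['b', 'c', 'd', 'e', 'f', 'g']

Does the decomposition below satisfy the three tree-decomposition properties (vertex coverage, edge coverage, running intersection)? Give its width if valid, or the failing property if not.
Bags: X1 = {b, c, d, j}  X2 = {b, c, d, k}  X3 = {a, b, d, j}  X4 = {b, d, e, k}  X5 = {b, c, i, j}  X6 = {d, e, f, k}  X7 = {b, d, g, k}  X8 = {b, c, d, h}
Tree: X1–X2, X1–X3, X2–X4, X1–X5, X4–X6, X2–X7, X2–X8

Every vertex of G appears in some bag (union = {a, b, c, d, e, f, g, h, i, j, k}); every edge is covered by a bag; and for each vertex v the set of bags containing v is connected in the bag tree. The decomposition is therefore valid. The largest bag has 4 vertices, so the width is 3.

Yes; width 3.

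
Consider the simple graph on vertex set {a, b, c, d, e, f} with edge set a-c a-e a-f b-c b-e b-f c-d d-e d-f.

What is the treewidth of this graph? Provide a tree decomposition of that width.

Every bag has size at most 4, so the width is 4 − 1 = 3 and tw(G) ≤ 3. For the lower bound: the 4 vertex sets {b,f}, {d,e}, {a}, {c} are disjoint, each induces a connected subgraph, and every pair is joined by at least one edge of G. Contracting each set to a single vertex therefore yields K_{4} as a minor, and since treewidth is minor-monotone, tw(G) ≥ tw(K_{4}) = 3. Therefore the treewidth is 3.

Treewidth 3.
One such decomposition:
Bags: B1 = {a, b, d, f}  B2 = {a, b, d, e}  B3 = {a, b, c, d}
Tree: B1–B2, B2–B3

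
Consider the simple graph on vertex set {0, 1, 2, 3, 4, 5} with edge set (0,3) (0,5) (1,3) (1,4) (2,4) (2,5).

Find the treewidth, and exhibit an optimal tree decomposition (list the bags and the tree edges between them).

The largest bag has 3 vertices, giving width 2; this decomposition certifies tw(G) ≤ 2. Since 0–3–1–4–2–5–0 is a cycle in G, G is not acyclic. Forests are exactly the graphs of treewidth ≤ 1, so tw(G) ≥ 2. Combining the bounds, tw(G) = 2.

Treewidth 2.
One optimal decomposition is:
Bags: B1 = {0, 1, 3}  B2 = {0, 1, 4}  B3 = {0, 2, 4}  B4 = {0, 2, 5}
Tree: B1–B2, B2–B3, B3–B4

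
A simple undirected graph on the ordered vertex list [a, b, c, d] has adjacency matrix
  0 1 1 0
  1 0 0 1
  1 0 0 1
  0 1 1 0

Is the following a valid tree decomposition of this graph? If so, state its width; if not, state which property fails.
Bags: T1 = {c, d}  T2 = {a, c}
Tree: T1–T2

A tree decomposition must satisfy three properties: every vertex lies in some bag; for every edge, both endpoints lie together in some bag; and for every vertex, the bags containing it form a connected subtree. Here vertex b appears in no bag, so the decomposition is invalid.

No — vertex b appears in no bag.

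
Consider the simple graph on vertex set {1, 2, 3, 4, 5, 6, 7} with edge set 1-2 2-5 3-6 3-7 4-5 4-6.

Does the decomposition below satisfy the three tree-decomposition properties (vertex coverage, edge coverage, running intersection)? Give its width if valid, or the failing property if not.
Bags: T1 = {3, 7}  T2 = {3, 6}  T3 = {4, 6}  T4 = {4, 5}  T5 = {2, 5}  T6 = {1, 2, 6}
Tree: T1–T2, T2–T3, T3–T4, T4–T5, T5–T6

A tree decomposition must satisfy three properties: every vertex lies in some bag; for every edge, both endpoints lie together in some bag; and for every vertex, the bags containing it form a connected subtree. Here bags containing vertex 6 are not connected in the tree, so the decomposition is invalid.

No — bags containing vertex 6 are not connected in the tree.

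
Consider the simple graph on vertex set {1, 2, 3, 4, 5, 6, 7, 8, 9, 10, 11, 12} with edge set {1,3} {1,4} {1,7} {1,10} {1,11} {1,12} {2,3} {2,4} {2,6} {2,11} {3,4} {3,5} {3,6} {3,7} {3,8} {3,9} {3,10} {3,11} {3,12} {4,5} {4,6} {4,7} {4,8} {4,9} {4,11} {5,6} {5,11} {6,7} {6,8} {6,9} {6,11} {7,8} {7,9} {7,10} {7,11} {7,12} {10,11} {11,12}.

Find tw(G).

4

A width-4 tree decomposition is:
Bags: B1 = {3, 4, 6, 7, 9}  B2 = {3, 4, 6, 7, 11}  B3 = {3, 4, 6, 7, 8}  B4 = {1, 3, 4, 7, 11}  B5 = {1, 3, 7, 11, 12}  B6 = {2, 3, 4, 6, 11}  B7 = {3, 4, 5, 6, 11}  B8 = {1, 3, 7, 10, 11}
Tree: B1–B2, B2–B3, B2–B4, B4–B5, B2–B6, B2–B7, B4–B8
Every bag has size at most 5, so the width is 5 − 1 = 4 and tw(G) ≤ 4. For the lower bound, the 5 vertices {1, 3, 7, 10, 11} are pairwise adjacent, and any tree decomposition puts a clique entirely inside one bag — forcing width ≥ 4. The upper and lower bounds meet at 4, so that is the treewidth.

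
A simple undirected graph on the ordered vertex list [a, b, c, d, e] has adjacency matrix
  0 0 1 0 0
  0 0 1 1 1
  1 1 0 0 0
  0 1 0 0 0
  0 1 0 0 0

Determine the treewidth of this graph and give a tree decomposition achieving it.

The largest bag has 2 vertices, giving width 1; this decomposition certifies tw(G) ≤ 1. Since G has at least one edge (e.g. b–e), it is not an edgeless graph, so tw(G) ≥ 1. Hence tw(G) = 1 exactly.

Treewidth 1.
One such decomposition:
Bags: B1 = {b, e}  B2 = {b, c}  B3 = {b, d}  B4 = {a, c}
Tree: B1–B2, B1–B3, B2–B4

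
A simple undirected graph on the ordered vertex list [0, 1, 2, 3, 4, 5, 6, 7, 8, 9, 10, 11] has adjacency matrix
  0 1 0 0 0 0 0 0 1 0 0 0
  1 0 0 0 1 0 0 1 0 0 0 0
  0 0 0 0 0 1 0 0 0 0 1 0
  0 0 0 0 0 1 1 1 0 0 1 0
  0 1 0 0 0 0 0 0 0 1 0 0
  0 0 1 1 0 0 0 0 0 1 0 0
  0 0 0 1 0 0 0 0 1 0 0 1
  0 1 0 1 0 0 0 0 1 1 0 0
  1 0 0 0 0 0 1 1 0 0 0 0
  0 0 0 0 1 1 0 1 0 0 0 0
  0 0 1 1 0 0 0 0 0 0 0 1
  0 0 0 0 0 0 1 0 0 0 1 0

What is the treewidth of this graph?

A width-3 tree decomposition is:
Bags: B1 = {0, 1, 4, 9}  B2 = {0, 1, 7, 9}  B3 = {0, 7, 8, 9}  B4 = {5, 7, 8, 9}  B5 = {3, 5, 7, 8}  B6 = {3, 5, 6, 8}  B7 = {2, 3, 5, 6}  B8 = {2, 3, 6, 10}  B9 = {2, 6, 10, 11}
Tree: B1–B2, B2–B3, B3–B4, B4–B5, B5–B6, B6–B7, B7–B8, B8–B9
Each bag holds 4 vertices, so the decomposition has width 3, which upper-bounds the treewidth. For the lower bound: the 4 vertex sets {0,1,4}, {9}, {7}, {3,5,6,8} are disjoint, each induces a connected subgraph, and every pair is joined by at least one edge of G. Contracting each set to a single vertex therefore yields K_{4} as a minor, and since treewidth is minor-monotone, tw(G) ≥ tw(K_{4}) = 3. Therefore the treewidth is 3.

3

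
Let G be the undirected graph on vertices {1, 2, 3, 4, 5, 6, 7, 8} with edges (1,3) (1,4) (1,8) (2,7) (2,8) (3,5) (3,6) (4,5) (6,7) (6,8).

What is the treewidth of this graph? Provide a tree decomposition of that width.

Treewidth 2.
Bags: B1 = {2, 6, 7}  B2 = {2, 6, 8}  B3 = {3, 6, 8}  B4 = {1, 3, 8}  B5 = {1, 3, 5}  B6 = {1, 4, 5}
Tree: B1–B2, B2–B3, B3–B4, B4–B5, B5–B6

Every bag has size at most 3, so the width is 3 − 1 = 2 and tw(G) ≤ 2. For the lower bound, G contains the cycle 7–2–8–6–7, so G is not a forest; only forests have treewidth ≤ 1, hence tw(G) ≥ 2. The upper and lower bounds meet at 2, so that is the treewidth.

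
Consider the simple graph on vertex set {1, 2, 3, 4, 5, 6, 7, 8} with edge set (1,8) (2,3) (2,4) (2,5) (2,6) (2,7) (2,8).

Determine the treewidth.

A width-1 tree decomposition is:
Bags: B1 = {2, 3}  B2 = {2, 5}  B3 = {2, 4}  B4 = {2, 8}  B5 = {2, 6}  B6 = {2, 7}  B7 = {1, 8}
Tree: B1–B2, B1–B3, B1–B4, B4–B5, B4–B6, B4–B7
Each bag holds 2 vertices, so the decomposition has width 1, which upper-bounds the treewidth. Since G has at least one edge (e.g. 3–2), it is not an edgeless graph, so tw(G) ≥ 1. Combining the bounds, tw(G) = 1.

1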